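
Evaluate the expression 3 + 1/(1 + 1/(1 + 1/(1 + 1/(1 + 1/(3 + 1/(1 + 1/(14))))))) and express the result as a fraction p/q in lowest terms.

1227/340

Collapse the nested fraction from the inside out:
Start with 14.
1 + 1/(14/1) = 1 + 1/14 = 15/14
3 + 1/(15/14) = 3 + 14/15 = 59/15
1 + 1/(59/15) = 1 + 15/59 = 74/59
1 + 1/(74/59) = 1 + 59/74 = 133/74
1 + 1/(133/74) = 1 + 74/133 = 207/133
1 + 1/(207/133) = 1 + 133/207 = 340/207
3 + 1/(340/207) = 3 + 207/340 = 1227/340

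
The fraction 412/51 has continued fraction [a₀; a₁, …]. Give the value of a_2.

1

412 = 8·51 + 4, so a_0 = 8
51 = 12·4 + 3, so a_1 = 12
4 = 1·3 + 1, so a_2 = 1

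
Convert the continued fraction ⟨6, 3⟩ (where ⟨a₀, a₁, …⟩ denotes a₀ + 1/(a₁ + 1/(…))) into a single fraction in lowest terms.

19/3

Work from the innermost term outward:
Start with 3.
6 + 1/(3/1) = 6 + 1/3 = 19/3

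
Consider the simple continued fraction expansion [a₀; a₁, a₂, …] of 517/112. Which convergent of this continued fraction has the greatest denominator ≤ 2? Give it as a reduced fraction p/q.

9/2

List convergents until the denominator exceeds the bound:
a_0 = 4: 4/1  (≤ bound)
a_1 = 1: 5/1  (≤ bound)
a_2 = 1: 9/2  (≤ bound)
a_3 = 1: 14/3  (> 2, stop)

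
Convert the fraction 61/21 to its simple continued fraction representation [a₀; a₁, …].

Repeatedly divide and take the remainder:
61 = 2·21 + 19, so a_0 = 2
21 = 1·19 + 2, so a_1 = 1
19 = 9·2 + 1, so a_2 = 9
2 = 2·1 + 0, so a_3 = 2

[2; 1, 9, 2]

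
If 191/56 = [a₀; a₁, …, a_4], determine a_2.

Run the Euclidean algorithm, recording each quotient:
191 ÷ 56 → quotient 3, remainder 23
56 ÷ 23 → quotient 2, remainder 10
23 ÷ 10 → quotient 2, remainder 3

2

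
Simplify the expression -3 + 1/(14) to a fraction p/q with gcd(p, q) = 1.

Start with 14.
-3 + 1/(14/1) = -3 + 1/14 = -41/14

-41/14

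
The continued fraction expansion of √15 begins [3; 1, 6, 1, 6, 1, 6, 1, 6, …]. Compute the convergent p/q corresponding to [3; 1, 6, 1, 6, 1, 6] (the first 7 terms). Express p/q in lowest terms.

1677/433

a_0 = 3: 3/1
a_1 = 1: 4/1
a_2 = 6: 27/7
a_3 = 1: 31/8
a_4 = 6: 213/55
a_5 = 1: 244/63
a_6 = 6: 1677/433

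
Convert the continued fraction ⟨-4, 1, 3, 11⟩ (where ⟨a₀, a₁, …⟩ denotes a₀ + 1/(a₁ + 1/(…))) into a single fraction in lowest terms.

Use the convergent recurrence hₖ = aₖ·hₖ₋₁ + hₖ₋₂ (and likewise for the denominators kₖ):
a_0 = -4: -4/1
a_1 = 1: -3/1
a_2 = 3: -13/4
a_3 = 11: -146/45

-146/45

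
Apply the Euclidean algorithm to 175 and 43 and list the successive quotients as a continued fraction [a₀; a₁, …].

[4; 14, 3]

175 = 4·43 + 3, so a_0 = 4
43 = 14·3 + 1, so a_1 = 14
3 = 3·1 + 0, so a_2 = 3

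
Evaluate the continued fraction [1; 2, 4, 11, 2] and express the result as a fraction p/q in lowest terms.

Collapse the nested fraction from the inside out:
Start with 2.
11 + 1/(2/1) = 11 + 1/2 = 23/2
4 + 1/(23/2) = 4 + 2/23 = 94/23
2 + 1/(94/23) = 2 + 23/94 = 211/94
1 + 1/(211/94) = 1 + 94/211 = 305/211

305/211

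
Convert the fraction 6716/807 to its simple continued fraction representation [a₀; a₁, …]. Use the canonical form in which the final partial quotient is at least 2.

Repeatedly divide and take the remainder:
⌊6716/807⌋ = 8, remainder 260
⌊807/260⌋ = 3, remainder 27
⌊260/27⌋ = 9, remainder 17
⌊27/17⌋ = 1, remainder 10
⌊17/10⌋ = 1, remainder 7
⌊10/7⌋ = 1, remainder 3
⌊7/3⌋ = 2, remainder 1
⌊3/1⌋ = 3, remainder 0

[8; 3, 9, 1, 1, 1, 2, 3]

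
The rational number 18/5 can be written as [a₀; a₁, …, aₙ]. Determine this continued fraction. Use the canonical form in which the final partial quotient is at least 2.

Repeatedly divide and take the remainder:
18 ÷ 5 → quotient 3, remainder 3
5 ÷ 3 → quotient 1, remainder 2
3 ÷ 2 → quotient 1, remainder 1
2 ÷ 1 → quotient 2, remainder 0

[3; 1, 1, 2]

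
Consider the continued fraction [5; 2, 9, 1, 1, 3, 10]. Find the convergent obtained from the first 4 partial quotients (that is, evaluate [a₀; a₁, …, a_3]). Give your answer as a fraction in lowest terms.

115/21

a_0 = 5: 5/1
a_1 = 2: 11/2
a_2 = 9: 104/19
a_3 = 1: 115/21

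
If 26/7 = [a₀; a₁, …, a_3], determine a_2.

⌊26/7⌋ = 3, remainder 5
⌊7/5⌋ = 1, remainder 2
⌊5/2⌋ = 2, remainder 1

2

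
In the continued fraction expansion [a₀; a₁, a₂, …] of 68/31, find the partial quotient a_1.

5

68 = 2·31 + 6, so a_0 = 2
31 = 5·6 + 1, so a_1 = 5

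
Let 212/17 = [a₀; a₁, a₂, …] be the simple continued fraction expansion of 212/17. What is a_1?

2

Apply division with remainder until the remainder is 0:
212 = 12·17 + 8, so a_0 = 12
17 = 2·8 + 1, so a_1 = 2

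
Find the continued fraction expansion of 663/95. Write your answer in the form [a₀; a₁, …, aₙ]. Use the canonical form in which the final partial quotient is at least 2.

663 ÷ 95 → quotient 6, remainder 93
95 ÷ 93 → quotient 1, remainder 2
93 ÷ 2 → quotient 46, remainder 1
2 ÷ 1 → quotient 2, remainder 0

[6; 1, 46, 2]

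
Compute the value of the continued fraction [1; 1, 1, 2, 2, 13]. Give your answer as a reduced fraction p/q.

255/161

a_0 = 1: 1/1
a_1 = 1: 2/1
a_2 = 1: 3/2
a_3 = 2: 8/5
a_4 = 2: 19/12
a_5 = 13: 255/161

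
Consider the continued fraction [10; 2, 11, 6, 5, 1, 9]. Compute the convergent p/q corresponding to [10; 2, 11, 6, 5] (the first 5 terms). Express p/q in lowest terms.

7576/723

Start with 5.
6 + 1/(5/1) = 6 + 1/5 = 31/5
11 + 1/(31/5) = 11 + 5/31 = 346/31
2 + 1/(346/31) = 2 + 31/346 = 723/346
10 + 1/(723/346) = 10 + 346/723 = 7576/723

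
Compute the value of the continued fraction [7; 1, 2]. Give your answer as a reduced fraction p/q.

a_0 = 7: 7/1
a_1 = 1: 8/1
a_2 = 2: 23/3

23/3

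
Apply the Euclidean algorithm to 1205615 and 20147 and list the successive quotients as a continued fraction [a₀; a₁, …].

[59; 1, 5, 3, 2, 50, 2, 4]

Apply division with remainder until the remainder is 0:
1205615 = 59·20147 + 16942, so a_0 = 59
20147 = 1·16942 + 3205, so a_1 = 1
16942 = 5·3205 + 917, so a_2 = 5
3205 = 3·917 + 454, so a_3 = 3
917 = 2·454 + 9, so a_4 = 2
454 = 50·9 + 4, so a_5 = 50
9 = 2·4 + 1, so a_6 = 2
4 = 4·1 + 0, so a_7 = 4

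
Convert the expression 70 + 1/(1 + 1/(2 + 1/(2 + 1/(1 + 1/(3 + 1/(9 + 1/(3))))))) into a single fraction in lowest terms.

75369/1066

Work from the innermost term outward:
Start with 3.
9 + 1/(3/1) = 9 + 1/3 = 28/3
3 + 1/(28/3) = 3 + 3/28 = 87/28
1 + 1/(87/28) = 1 + 28/87 = 115/87
2 + 1/(115/87) = 2 + 87/115 = 317/115
2 + 1/(317/115) = 2 + 115/317 = 749/317
1 + 1/(749/317) = 1 + 317/749 = 1066/749
70 + 1/(1066/749) = 70 + 749/1066 = 75369/1066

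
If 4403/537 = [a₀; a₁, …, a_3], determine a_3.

2

4403 = 8·537 + 107, so a_0 = 8
537 = 5·107 + 2, so a_1 = 5
107 = 53·2 + 1, so a_2 = 53
2 = 2·1 + 0, so a_3 = 2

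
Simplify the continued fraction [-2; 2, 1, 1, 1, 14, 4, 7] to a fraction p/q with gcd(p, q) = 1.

-5601/3449

Compute successive convergents:
a_0 = -2: -2/1
a_1 = 2: -3/2
a_2 = 1: -5/3
a_3 = 1: -8/5
a_4 = 1: -13/8
a_5 = 14: -190/117
a_6 = 4: -773/476
a_7 = 7: -5601/3449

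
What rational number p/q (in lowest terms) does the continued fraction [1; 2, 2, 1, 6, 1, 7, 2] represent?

Start with 2.
7 + 1/(2/1) = 7 + 1/2 = 15/2
1 + 1/(15/2) = 1 + 2/15 = 17/15
6 + 1/(17/15) = 6 + 15/17 = 117/17
1 + 1/(117/17) = 1 + 17/117 = 134/117
2 + 1/(134/117) = 2 + 117/134 = 385/134
2 + 1/(385/134) = 2 + 134/385 = 904/385
1 + 1/(904/385) = 1 + 385/904 = 1289/904

1289/904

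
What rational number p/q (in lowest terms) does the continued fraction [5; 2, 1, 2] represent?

Starting at the tail and folding back:
Start with 2.
1 + 1/(2/1) = 1 + 1/2 = 3/2
2 + 1/(3/2) = 2 + 2/3 = 8/3
5 + 1/(8/3) = 5 + 3/8 = 43/8

43/8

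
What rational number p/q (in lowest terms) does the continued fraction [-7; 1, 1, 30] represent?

Build up convergents one term at a time:
a_0 = -7: -7/1
a_1 = 1: -6/1
a_2 = 1: -13/2
a_3 = 30: -396/61

-396/61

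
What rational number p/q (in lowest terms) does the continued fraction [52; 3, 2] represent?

Collapse the nested fraction from the inside out:
Start with 2.
3 + 1/(2/1) = 3 + 1/2 = 7/2
52 + 1/(7/2) = 52 + 2/7 = 366/7

366/7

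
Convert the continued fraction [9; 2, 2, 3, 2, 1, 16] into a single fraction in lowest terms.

Start with 16.
1 + 1/(16/1) = 1 + 1/16 = 17/16
2 + 1/(17/16) = 2 + 16/17 = 50/17
3 + 1/(50/17) = 3 + 17/50 = 167/50
2 + 1/(167/50) = 2 + 50/167 = 384/167
2 + 1/(384/167) = 2 + 167/384 = 935/384
9 + 1/(935/384) = 9 + 384/935 = 8799/935

8799/935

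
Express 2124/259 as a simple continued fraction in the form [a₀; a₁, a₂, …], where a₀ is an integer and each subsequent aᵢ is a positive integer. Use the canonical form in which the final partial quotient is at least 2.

2124 ÷ 259 → quotient 8, remainder 52
259 ÷ 52 → quotient 4, remainder 51
52 ÷ 51 → quotient 1, remainder 1
51 ÷ 1 → quotient 51, remainder 0

[8; 4, 1, 51]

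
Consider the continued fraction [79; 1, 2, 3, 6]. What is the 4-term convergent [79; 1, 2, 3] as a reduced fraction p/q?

797/10

Start with 3.
2 + 1/(3/1) = 2 + 1/3 = 7/3
1 + 1/(7/3) = 1 + 3/7 = 10/7
79 + 1/(10/7) = 79 + 7/10 = 797/10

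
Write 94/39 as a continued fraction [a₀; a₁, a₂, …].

[2; 2, 2, 3, 2]

Run the Euclidean algorithm, recording each quotient:
94 = 2·39 + 16, so a_0 = 2
39 = 2·16 + 7, so a_1 = 2
16 = 2·7 + 2, so a_2 = 2
7 = 3·2 + 1, so a_3 = 3
2 = 2·1 + 0, so a_4 = 2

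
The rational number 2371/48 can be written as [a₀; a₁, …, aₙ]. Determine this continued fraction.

[49; 2, 1, 1, 9]

Repeatedly divide and take the remainder:
⌊2371/48⌋ = 49, remainder 19
⌊48/19⌋ = 2, remainder 10
⌊19/10⌋ = 1, remainder 9
⌊10/9⌋ = 1, remainder 1
⌊9/1⌋ = 9, remainder 0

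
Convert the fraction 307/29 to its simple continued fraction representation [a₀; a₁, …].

Repeatedly divide and take the remainder:
307 ÷ 29 → quotient 10, remainder 17
29 ÷ 17 → quotient 1, remainder 12
17 ÷ 12 → quotient 1, remainder 5
12 ÷ 5 → quotient 2, remainder 2
5 ÷ 2 → quotient 2, remainder 1
2 ÷ 1 → quotient 2, remainder 0

[10; 1, 1, 2, 2, 2]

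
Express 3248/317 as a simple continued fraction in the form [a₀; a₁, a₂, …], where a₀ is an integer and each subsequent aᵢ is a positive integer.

[10; 4, 15, 1, 1, 2]

⌊3248/317⌋ = 10, remainder 78
⌊317/78⌋ = 4, remainder 5
⌊78/5⌋ = 15, remainder 3
⌊5/3⌋ = 1, remainder 2
⌊3/2⌋ = 1, remainder 1
⌊2/1⌋ = 2, remainder 0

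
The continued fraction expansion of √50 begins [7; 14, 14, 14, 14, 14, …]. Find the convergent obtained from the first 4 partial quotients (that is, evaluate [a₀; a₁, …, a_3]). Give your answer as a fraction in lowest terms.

Start with 14.
14 + 1/(14/1) = 14 + 1/14 = 197/14
14 + 1/(197/14) = 14 + 14/197 = 2772/197
7 + 1/(2772/197) = 7 + 197/2772 = 19601/2772

19601/2772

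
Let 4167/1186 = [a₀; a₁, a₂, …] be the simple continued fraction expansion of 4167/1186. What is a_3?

18

4167 = 3·1186 + 609, so a_0 = 3
1186 = 1·609 + 577, so a_1 = 1
609 = 1·577 + 32, so a_2 = 1
577 = 18·32 + 1, so a_3 = 18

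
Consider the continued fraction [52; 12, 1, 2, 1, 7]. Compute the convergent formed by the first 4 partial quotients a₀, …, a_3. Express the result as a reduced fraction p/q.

Collapse the nested fraction from the inside out:
Start with 2.
1 + 1/(2/1) = 1 + 1/2 = 3/2
12 + 1/(3/2) = 12 + 2/3 = 38/3
52 + 1/(38/3) = 52 + 3/38 = 1979/38

1979/38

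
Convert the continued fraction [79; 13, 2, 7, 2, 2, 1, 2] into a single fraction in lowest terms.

Start with 2.
1 + 1/(2/1) = 1 + 1/2 = 3/2
2 + 1/(3/2) = 2 + 2/3 = 8/3
2 + 1/(8/3) = 2 + 3/8 = 19/8
7 + 1/(19/8) = 7 + 8/19 = 141/19
2 + 1/(141/19) = 2 + 19/141 = 301/141
13 + 1/(301/141) = 13 + 141/301 = 4054/301
79 + 1/(4054/301) = 79 + 301/4054 = 320567/4054

320567/4054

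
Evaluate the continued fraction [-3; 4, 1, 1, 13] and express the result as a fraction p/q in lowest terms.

-339/122

a_0 = -3: -3/1
a_1 = 4: -11/4
a_2 = 1: -14/5
a_3 = 1: -25/9
a_4 = 13: -339/122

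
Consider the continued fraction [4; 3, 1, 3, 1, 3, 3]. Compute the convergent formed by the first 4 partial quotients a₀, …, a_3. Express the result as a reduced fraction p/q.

64/15

Use the convergent recurrence hₖ = aₖ·hₖ₋₁ + hₖ₋₂ (and likewise for the denominators kₖ):
a_0 = 4: 4/1
a_1 = 3: 13/3
a_2 = 1: 17/4
a_3 = 3: 64/15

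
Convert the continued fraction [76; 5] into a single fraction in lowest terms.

381/5

Compute successive convergents:
a_0 = 76: 76/1
a_1 = 5: 381/5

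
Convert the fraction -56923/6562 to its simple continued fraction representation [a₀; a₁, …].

[-9; 3, 13, 1, 1, 2, 31]

-56923 ÷ 6562 → quotient -9, remainder 2135
6562 ÷ 2135 → quotient 3, remainder 157
2135 ÷ 157 → quotient 13, remainder 94
157 ÷ 94 → quotient 1, remainder 63
94 ÷ 63 → quotient 1, remainder 31
63 ÷ 31 → quotient 2, remainder 1
31 ÷ 1 → quotient 31, remainder 0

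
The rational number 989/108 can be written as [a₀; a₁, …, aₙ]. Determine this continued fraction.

Apply division with remainder until the remainder is 0:
989 = 9·108 + 17, so a_0 = 9
108 = 6·17 + 6, so a_1 = 6
17 = 2·6 + 5, so a_2 = 2
6 = 1·5 + 1, so a_3 = 1
5 = 5·1 + 0, so a_4 = 5

[9; 6, 2, 1, 5]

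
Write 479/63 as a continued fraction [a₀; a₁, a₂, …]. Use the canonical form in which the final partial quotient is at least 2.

[7; 1, 1, 1, 1, 12]

Apply division with remainder until the remainder is 0:
⌊479/63⌋ = 7, remainder 38
⌊63/38⌋ = 1, remainder 25
⌊38/25⌋ = 1, remainder 13
⌊25/13⌋ = 1, remainder 12
⌊13/12⌋ = 1, remainder 1
⌊12/1⌋ = 12, remainder 0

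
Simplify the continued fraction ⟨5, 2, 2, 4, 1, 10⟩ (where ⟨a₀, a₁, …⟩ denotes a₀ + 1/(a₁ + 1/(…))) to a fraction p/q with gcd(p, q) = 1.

Build up convergents one term at a time:
a_0 = 5: 5/1
a_1 = 2: 11/2
a_2 = 2: 27/5
a_3 = 4: 119/22
a_4 = 1: 146/27
a_5 = 10: 1579/292

1579/292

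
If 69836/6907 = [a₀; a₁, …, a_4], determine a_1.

9

⌊69836/6907⌋ = 10, remainder 766
⌊6907/766⌋ = 9, remainder 13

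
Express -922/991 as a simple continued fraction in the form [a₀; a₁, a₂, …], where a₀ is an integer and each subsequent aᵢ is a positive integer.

Run the Euclidean algorithm, recording each quotient:
-922 ÷ 991 → quotient -1, remainder 69
991 ÷ 69 → quotient 14, remainder 25
69 ÷ 25 → quotient 2, remainder 19
25 ÷ 19 → quotient 1, remainder 6
19 ÷ 6 → quotient 3, remainder 1
6 ÷ 1 → quotient 6, remainder 0

[-1; 14, 2, 1, 3, 6]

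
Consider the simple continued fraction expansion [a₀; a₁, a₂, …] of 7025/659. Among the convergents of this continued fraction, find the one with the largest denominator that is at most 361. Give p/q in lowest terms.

List convergents until the denominator exceeds the bound:
a_0 = 10: 10/1  (≤ bound)
a_1 = 1: 11/1  (≤ bound)
a_2 = 1: 21/2  (≤ bound)
a_3 = 1: 32/3  (≤ bound)
a_4 = 16: 533/50  (≤ bound)
a_5 = 4: 2164/203  (≤ bound)
a_6 = 3: 7025/659  (> 361, stop)

2164/203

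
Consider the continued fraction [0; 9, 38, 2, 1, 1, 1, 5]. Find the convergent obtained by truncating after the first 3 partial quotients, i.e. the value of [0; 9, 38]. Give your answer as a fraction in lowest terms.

a_0 = 0: 0/1
a_1 = 9: 1/9
a_2 = 38: 38/343

38/343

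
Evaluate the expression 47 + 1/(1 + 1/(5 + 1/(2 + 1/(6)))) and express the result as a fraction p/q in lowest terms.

Start with 6.
2 + 1/(6/1) = 2 + 1/6 = 13/6
5 + 1/(13/6) = 5 + 6/13 = 71/13
1 + 1/(71/13) = 1 + 13/71 = 84/71
47 + 1/(84/71) = 47 + 71/84 = 4019/84

4019/84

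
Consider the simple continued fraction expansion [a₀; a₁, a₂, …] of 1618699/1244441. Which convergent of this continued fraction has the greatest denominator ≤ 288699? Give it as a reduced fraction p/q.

64699/49740

a_0 = 1: 1/1  (≤ bound)
a_1 = 3: 4/3  (≤ bound)
a_2 = 3: 13/10  (≤ bound)
a_3 = 13: 173/133  (≤ bound)
a_4 = 6: 1051/808  (≤ bound)
a_5 = 1: 1224/941  (≤ bound)
a_6 = 52: 64699/49740  (≤ bound)
a_7 = 25: 1618699/1244441  (> 288699, stop)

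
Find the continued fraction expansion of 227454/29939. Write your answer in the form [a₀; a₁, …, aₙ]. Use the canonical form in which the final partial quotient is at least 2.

[7; 1, 1, 2, 14, 7, 2, 27]

Apply division with remainder until the remainder is 0:
227454 = 7·29939 + 17881, so a_0 = 7
29939 = 1·17881 + 12058, so a_1 = 1
17881 = 1·12058 + 5823, so a_2 = 1
12058 = 2·5823 + 412, so a_3 = 2
5823 = 14·412 + 55, so a_4 = 14
412 = 7·55 + 27, so a_5 = 7
55 = 2·27 + 1, so a_6 = 2
27 = 27·1 + 0, so a_7 = 27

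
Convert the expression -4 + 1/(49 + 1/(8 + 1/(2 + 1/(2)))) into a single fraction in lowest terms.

-8210/2063

a_0 = -4: -4/1
a_1 = 49: -195/49
a_2 = 8: -1564/393
a_3 = 2: -3323/835
a_4 = 2: -8210/2063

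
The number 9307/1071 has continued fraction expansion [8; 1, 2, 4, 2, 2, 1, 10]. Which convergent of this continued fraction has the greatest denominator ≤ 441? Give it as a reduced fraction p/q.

869/100

a_0 = 8: 8/1  (≤ bound)
a_1 = 1: 9/1  (≤ bound)
a_2 = 2: 26/3  (≤ bound)
a_3 = 4: 113/13  (≤ bound)
a_4 = 2: 252/29  (≤ bound)
a_5 = 2: 617/71  (≤ bound)
a_6 = 1: 869/100  (≤ bound)
a_7 = 10: 9307/1071  (> 441, stop)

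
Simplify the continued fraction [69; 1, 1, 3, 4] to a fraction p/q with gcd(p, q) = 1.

a_0 = 69: 69/1
a_1 = 1: 70/1
a_2 = 1: 139/2
a_3 = 3: 487/7
a_4 = 4: 2087/30

2087/30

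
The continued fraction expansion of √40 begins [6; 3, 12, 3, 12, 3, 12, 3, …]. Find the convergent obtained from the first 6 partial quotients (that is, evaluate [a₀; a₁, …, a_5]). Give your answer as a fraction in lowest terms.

27379/4329

Start with 3.
12 + 1/(3/1) = 12 + 1/3 = 37/3
3 + 1/(37/3) = 3 + 3/37 = 114/37
12 + 1/(114/37) = 12 + 37/114 = 1405/114
3 + 1/(1405/114) = 3 + 114/1405 = 4329/1405
6 + 1/(4329/1405) = 6 + 1405/4329 = 27379/4329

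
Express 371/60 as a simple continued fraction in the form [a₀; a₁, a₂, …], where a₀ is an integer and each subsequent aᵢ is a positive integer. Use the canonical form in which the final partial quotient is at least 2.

Repeatedly divide and take the remainder:
371 ÷ 60 → quotient 6, remainder 11
60 ÷ 11 → quotient 5, remainder 5
11 ÷ 5 → quotient 2, remainder 1
5 ÷ 1 → quotient 5, remainder 0

[6; 5, 2, 5]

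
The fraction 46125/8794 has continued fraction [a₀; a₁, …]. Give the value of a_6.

2

46125 = 5·8794 + 2155, so a_0 = 5
8794 = 4·2155 + 174, so a_1 = 4
2155 = 12·174 + 67, so a_2 = 12
174 = 2·67 + 40, so a_3 = 2
67 = 1·40 + 27, so a_4 = 1
40 = 1·27 + 13, so a_5 = 1
27 = 2·13 + 1, so a_6 = 2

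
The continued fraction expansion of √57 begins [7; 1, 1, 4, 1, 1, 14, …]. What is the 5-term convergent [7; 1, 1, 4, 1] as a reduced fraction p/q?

83/11

Start with 1.
4 + 1/(1/1) = 4 + 1/1 = 5/1
1 + 1/(5/1) = 1 + 1/5 = 6/5
1 + 1/(6/5) = 1 + 5/6 = 11/6
7 + 1/(11/6) = 7 + 6/11 = 83/11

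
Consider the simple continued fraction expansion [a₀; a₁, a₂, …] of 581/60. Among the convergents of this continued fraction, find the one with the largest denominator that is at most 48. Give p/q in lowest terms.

184/19

a_0 = 9: 9/1  (≤ bound)
a_1 = 1: 10/1  (≤ bound)
a_2 = 2: 29/3  (≤ bound)
a_3 = 6: 184/19  (≤ bound)
a_4 = 3: 581/60  (> 48, stop)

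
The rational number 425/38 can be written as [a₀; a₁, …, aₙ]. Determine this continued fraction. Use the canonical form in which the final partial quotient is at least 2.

Run the Euclidean algorithm, recording each quotient:
425 = 11·38 + 7, so a_0 = 11
38 = 5·7 + 3, so a_1 = 5
7 = 2·3 + 1, so a_2 = 2
3 = 3·1 + 0, so a_3 = 3

[11; 5, 2, 3]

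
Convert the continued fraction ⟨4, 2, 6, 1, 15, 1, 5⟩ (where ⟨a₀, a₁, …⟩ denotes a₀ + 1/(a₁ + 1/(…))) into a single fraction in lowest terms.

Start with 5.
1 + 1/(5/1) = 1 + 1/5 = 6/5
15 + 1/(6/5) = 15 + 5/6 = 95/6
1 + 1/(95/6) = 1 + 6/95 = 101/95
6 + 1/(101/95) = 6 + 95/101 = 701/101
2 + 1/(701/101) = 2 + 101/701 = 1503/701
4 + 1/(1503/701) = 4 + 701/1503 = 6713/1503

6713/1503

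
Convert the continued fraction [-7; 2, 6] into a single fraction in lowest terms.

Work from the innermost term outward:
Start with 6.
2 + 1/(6/1) = 2 + 1/6 = 13/6
-7 + 1/(13/6) = -7 + 6/13 = -85/13

-85/13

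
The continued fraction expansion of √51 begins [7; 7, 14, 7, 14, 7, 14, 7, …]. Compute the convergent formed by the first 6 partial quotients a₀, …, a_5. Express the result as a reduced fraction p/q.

Use the convergent recurrence hₖ = aₖ·hₖ₋₁ + hₖ₋₂ (and likewise for the denominators kₖ):
a_0 = 7: 7/1
a_1 = 7: 50/7
a_2 = 14: 707/99
a_3 = 7: 4999/700
a_4 = 14: 70693/9899
a_5 = 7: 499850/69993

499850/69993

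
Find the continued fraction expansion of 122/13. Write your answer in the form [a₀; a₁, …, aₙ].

122 ÷ 13 → quotient 9, remainder 5
13 ÷ 5 → quotient 2, remainder 3
5 ÷ 3 → quotient 1, remainder 2
3 ÷ 2 → quotient 1, remainder 1
2 ÷ 1 → quotient 2, remainder 0

[9; 2, 1, 1, 2]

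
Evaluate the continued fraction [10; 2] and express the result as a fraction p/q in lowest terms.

21/2

Compute successive convergents:
a_0 = 10: 10/1
a_1 = 2: 21/2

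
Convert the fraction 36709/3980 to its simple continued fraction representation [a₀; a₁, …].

[9; 4, 2, 10, 2, 1, 13]

⌊36709/3980⌋ = 9, remainder 889
⌊3980/889⌋ = 4, remainder 424
⌊889/424⌋ = 2, remainder 41
⌊424/41⌋ = 10, remainder 14
⌊41/14⌋ = 2, remainder 13
⌊14/13⌋ = 1, remainder 1
⌊13/1⌋ = 13, remainder 0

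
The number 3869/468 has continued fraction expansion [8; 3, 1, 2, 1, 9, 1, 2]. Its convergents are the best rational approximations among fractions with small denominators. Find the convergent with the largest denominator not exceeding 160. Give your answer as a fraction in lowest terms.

List convergents until the denominator exceeds the bound:
a_0 = 8: 8/1  (≤ bound)
a_1 = 3: 25/3  (≤ bound)
a_2 = 1: 33/4  (≤ bound)
a_3 = 2: 91/11  (≤ bound)
a_4 = 1: 124/15  (≤ bound)
a_5 = 9: 1207/146  (≤ bound)
a_6 = 1: 1331/161  (> 160, stop)

1207/146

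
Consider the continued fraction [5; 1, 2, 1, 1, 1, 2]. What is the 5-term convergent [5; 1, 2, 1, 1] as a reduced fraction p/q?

Build up convergents one term at a time:
a_0 = 5: 5/1
a_1 = 1: 6/1
a_2 = 2: 17/3
a_3 = 1: 23/4
a_4 = 1: 40/7

40/7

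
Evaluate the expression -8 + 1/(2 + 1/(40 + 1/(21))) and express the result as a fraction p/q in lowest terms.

Build up convergents one term at a time:
a_0 = -8: -8/1
a_1 = 2: -15/2
a_2 = 40: -608/81
a_3 = 21: -12783/1703

-12783/1703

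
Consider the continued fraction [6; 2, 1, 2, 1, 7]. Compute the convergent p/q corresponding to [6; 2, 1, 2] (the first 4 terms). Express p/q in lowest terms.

a_0 = 6: 6/1
a_1 = 2: 13/2
a_2 = 1: 19/3
a_3 = 2: 51/8

51/8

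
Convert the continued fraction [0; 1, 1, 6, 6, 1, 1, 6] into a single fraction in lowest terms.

608/1131

Start with 6.
1 + 1/(6/1) = 1 + 1/6 = 7/6
1 + 1/(7/6) = 1 + 6/7 = 13/7
6 + 1/(13/7) = 6 + 7/13 = 85/13
6 + 1/(85/13) = 6 + 13/85 = 523/85
1 + 1/(523/85) = 1 + 85/523 = 608/523
1 + 1/(608/523) = 1 + 523/608 = 1131/608
0 + 1/(1131/608) = 0 + 608/1131 = 608/1131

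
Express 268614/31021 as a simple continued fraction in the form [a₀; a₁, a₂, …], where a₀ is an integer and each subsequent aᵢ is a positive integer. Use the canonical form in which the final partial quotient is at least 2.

Apply division with remainder until the remainder is 0:
⌊268614/31021⌋ = 8, remainder 20446
⌊31021/20446⌋ = 1, remainder 10575
⌊20446/10575⌋ = 1, remainder 9871
⌊10575/9871⌋ = 1, remainder 704
⌊9871/704⌋ = 14, remainder 15
⌊704/15⌋ = 46, remainder 14
⌊15/14⌋ = 1, remainder 1
⌊14/1⌋ = 14, remainder 0

[8; 1, 1, 1, 14, 46, 1, 14]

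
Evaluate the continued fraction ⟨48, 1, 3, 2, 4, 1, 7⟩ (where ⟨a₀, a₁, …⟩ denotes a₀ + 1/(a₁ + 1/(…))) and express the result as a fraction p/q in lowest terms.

Starting at the tail and folding back:
Start with 7.
1 + 1/(7/1) = 1 + 1/7 = 8/7
4 + 1/(8/7) = 4 + 7/8 = 39/8
2 + 1/(39/8) = 2 + 8/39 = 86/39
3 + 1/(86/39) = 3 + 39/86 = 297/86
1 + 1/(297/86) = 1 + 86/297 = 383/297
48 + 1/(383/297) = 48 + 297/383 = 18681/383

18681/383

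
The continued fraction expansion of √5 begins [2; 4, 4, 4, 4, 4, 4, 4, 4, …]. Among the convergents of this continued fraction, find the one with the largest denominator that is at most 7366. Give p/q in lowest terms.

12238/5473

a_0 = 2: 2/1  (≤ bound)
a_1 = 4: 9/4  (≤ bound)
a_2 = 4: 38/17  (≤ bound)
a_3 = 4: 161/72  (≤ bound)
a_4 = 4: 682/305  (≤ bound)
a_5 = 4: 2889/1292  (≤ bound)
a_6 = 4: 12238/5473  (≤ bound)
a_7 = 4: 51841/23184  (> 7366, stop)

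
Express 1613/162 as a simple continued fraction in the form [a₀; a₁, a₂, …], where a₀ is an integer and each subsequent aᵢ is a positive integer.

⌊1613/162⌋ = 9, remainder 155
⌊162/155⌋ = 1, remainder 7
⌊155/7⌋ = 22, remainder 1
⌊7/1⌋ = 7, remainder 0

[9; 1, 22, 7]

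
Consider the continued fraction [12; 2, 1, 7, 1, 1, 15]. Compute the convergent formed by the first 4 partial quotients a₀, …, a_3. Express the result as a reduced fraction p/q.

284/23

Work from the innermost term outward:
Start with 7.
1 + 1/(7/1) = 1 + 1/7 = 8/7
2 + 1/(8/7) = 2 + 7/8 = 23/8
12 + 1/(23/8) = 12 + 8/23 = 284/23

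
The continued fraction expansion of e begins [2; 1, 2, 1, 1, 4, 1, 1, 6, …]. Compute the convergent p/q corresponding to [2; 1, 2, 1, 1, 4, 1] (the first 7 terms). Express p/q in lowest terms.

106/39

a_0 = 2: 2/1
a_1 = 1: 3/1
a_2 = 2: 8/3
a_3 = 1: 11/4
a_4 = 1: 19/7
a_5 = 4: 87/32
a_6 = 1: 106/39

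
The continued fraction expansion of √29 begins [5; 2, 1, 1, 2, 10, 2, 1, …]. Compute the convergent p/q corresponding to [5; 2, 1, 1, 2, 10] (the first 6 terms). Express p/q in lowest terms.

727/135

Collapse the nested fraction from the inside out:
Start with 10.
2 + 1/(10/1) = 2 + 1/10 = 21/10
1 + 1/(21/10) = 1 + 10/21 = 31/21
1 + 1/(31/21) = 1 + 21/31 = 52/31
2 + 1/(52/31) = 2 + 31/52 = 135/52
5 + 1/(135/52) = 5 + 52/135 = 727/135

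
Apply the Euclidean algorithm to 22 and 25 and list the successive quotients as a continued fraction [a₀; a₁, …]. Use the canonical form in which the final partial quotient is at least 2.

[0; 1, 7, 3]

22 ÷ 25 → quotient 0, remainder 22
25 ÷ 22 → quotient 1, remainder 3
22 ÷ 3 → quotient 7, remainder 1
3 ÷ 1 → quotient 3, remainder 0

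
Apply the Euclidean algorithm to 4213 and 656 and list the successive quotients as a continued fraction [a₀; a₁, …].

[6; 2, 2, 1, 2, 1, 1, 14]

Repeatedly divide and take the remainder:
⌊4213/656⌋ = 6, remainder 277
⌊656/277⌋ = 2, remainder 102
⌊277/102⌋ = 2, remainder 73
⌊102/73⌋ = 1, remainder 29
⌊73/29⌋ = 2, remainder 15
⌊29/15⌋ = 1, remainder 14
⌊15/14⌋ = 1, remainder 1
⌊14/1⌋ = 14, remainder 0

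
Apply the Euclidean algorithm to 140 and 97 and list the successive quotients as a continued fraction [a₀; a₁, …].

140 ÷ 97 → quotient 1, remainder 43
97 ÷ 43 → quotient 2, remainder 11
43 ÷ 11 → quotient 3, remainder 10
11 ÷ 10 → quotient 1, remainder 1
10 ÷ 1 → quotient 10, remainder 0

[1; 2, 3, 1, 10]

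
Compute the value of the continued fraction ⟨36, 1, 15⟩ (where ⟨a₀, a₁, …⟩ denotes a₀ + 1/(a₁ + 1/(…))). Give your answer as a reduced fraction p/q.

Starting at the tail and folding back:
Start with 15.
1 + 1/(15/1) = 1 + 1/15 = 16/15
36 + 1/(16/15) = 36 + 15/16 = 591/16

591/16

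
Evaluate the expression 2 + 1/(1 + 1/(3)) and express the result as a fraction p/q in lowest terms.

Starting at the tail and folding back:
Start with 3.
1 + 1/(3/1) = 1 + 1/3 = 4/3
2 + 1/(4/3) = 2 + 3/4 = 11/4

11/4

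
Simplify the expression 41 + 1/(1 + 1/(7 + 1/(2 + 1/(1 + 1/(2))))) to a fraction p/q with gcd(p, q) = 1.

2806/67

a_0 = 41: 41/1
a_1 = 1: 42/1
a_2 = 7: 335/8
a_3 = 2: 712/17
a_4 = 1: 1047/25
a_5 = 2: 2806/67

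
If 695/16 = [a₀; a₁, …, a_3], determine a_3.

2

695 ÷ 16 → quotient 43, remainder 7
16 ÷ 7 → quotient 2, remainder 2
7 ÷ 2 → quotient 3, remainder 1
2 ÷ 1 → quotient 2, remainder 0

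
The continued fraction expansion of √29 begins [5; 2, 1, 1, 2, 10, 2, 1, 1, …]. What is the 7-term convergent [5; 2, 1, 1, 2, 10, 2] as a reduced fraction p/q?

1524/283

a_0 = 5: 5/1
a_1 = 2: 11/2
a_2 = 1: 16/3
a_3 = 1: 27/5
a_4 = 2: 70/13
a_5 = 10: 727/135
a_6 = 2: 1524/283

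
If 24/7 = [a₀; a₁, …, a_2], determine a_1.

Run the Euclidean algorithm, recording each quotient:
⌊24/7⌋ = 3, remainder 3
⌊7/3⌋ = 2, remainder 1

2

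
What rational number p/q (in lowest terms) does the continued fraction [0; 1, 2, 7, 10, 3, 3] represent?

Work from the innermost term outward:
Start with 3.
3 + 1/(3/1) = 3 + 1/3 = 10/3
10 + 1/(10/3) = 10 + 3/10 = 103/10
7 + 1/(103/10) = 7 + 10/103 = 731/103
2 + 1/(731/103) = 2 + 103/731 = 1565/731
1 + 1/(1565/731) = 1 + 731/1565 = 2296/1565
0 + 1/(2296/1565) = 0 + 1565/2296 = 1565/2296

1565/2296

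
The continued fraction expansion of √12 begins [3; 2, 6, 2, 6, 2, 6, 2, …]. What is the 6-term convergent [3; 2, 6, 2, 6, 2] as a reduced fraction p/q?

1351/390

Build up convergents one term at a time:
a_0 = 3: 3/1
a_1 = 2: 7/2
a_2 = 6: 45/13
a_3 = 2: 97/28
a_4 = 6: 627/181
a_5 = 2: 1351/390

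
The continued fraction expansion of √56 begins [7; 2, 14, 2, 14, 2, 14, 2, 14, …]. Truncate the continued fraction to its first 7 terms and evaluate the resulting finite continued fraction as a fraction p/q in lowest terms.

Compute successive convergents:
a_0 = 7: 7/1
a_1 = 2: 15/2
a_2 = 14: 217/29
a_3 = 2: 449/60
a_4 = 14: 6503/869
a_5 = 2: 13455/1798
a_6 = 14: 194873/26041

194873/26041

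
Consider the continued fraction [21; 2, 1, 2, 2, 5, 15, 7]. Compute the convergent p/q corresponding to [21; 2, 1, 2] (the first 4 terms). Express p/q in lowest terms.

171/8

a_0 = 21: 21/1
a_1 = 2: 43/2
a_2 = 1: 64/3
a_3 = 2: 171/8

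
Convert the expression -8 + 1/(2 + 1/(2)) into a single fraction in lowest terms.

Build up convergents one term at a time:
a_0 = -8: -8/1
a_1 = 2: -15/2
a_2 = 2: -38/5

-38/5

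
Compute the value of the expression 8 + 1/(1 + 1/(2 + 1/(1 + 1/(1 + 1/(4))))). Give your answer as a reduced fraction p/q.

Collapse the nested fraction from the inside out:
Start with 4.
1 + 1/(4/1) = 1 + 1/4 = 5/4
1 + 1/(5/4) = 1 + 4/5 = 9/5
2 + 1/(9/5) = 2 + 5/9 = 23/9
1 + 1/(23/9) = 1 + 9/23 = 32/23
8 + 1/(32/23) = 8 + 23/32 = 279/32

279/32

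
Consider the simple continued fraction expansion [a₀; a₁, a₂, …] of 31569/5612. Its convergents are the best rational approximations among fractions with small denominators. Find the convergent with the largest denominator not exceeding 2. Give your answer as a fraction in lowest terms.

11/2

List convergents until the denominator exceeds the bound:
a_0 = 5: 5/1  (≤ bound)
a_1 = 1: 6/1  (≤ bound)
a_2 = 1: 11/2  (≤ bound)
a_3 = 1: 17/3  (> 2, stop)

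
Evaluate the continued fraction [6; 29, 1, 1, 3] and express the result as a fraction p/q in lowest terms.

a_0 = 6: 6/1
a_1 = 29: 175/29
a_2 = 1: 181/30
a_3 = 1: 356/59
a_4 = 3: 1249/207

1249/207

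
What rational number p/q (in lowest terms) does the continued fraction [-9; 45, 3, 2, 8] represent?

a_0 = -9: -9/1
a_1 = 45: -404/45
a_2 = 3: -1221/136
a_3 = 2: -2846/317
a_4 = 8: -23989/2672

-23989/2672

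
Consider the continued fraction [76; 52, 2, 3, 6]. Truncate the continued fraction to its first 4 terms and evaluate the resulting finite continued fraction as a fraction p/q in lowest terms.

27899/367

a_0 = 76: 76/1
a_1 = 52: 3953/52
a_2 = 2: 7982/105
a_3 = 3: 27899/367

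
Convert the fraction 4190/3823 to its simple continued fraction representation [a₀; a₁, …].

Repeatedly divide and take the remainder:
4190 ÷ 3823 → quotient 1, remainder 367
3823 ÷ 367 → quotient 10, remainder 153
367 ÷ 153 → quotient 2, remainder 61
153 ÷ 61 → quotient 2, remainder 31
61 ÷ 31 → quotient 1, remainder 30
31 ÷ 30 → quotient 1, remainder 1
30 ÷ 1 → quotient 30, remainder 0

[1; 10, 2, 2, 1, 1, 30]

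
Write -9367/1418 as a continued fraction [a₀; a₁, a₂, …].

Repeatedly divide and take the remainder:
-9367 ÷ 1418 → quotient -7, remainder 559
1418 ÷ 559 → quotient 2, remainder 300
559 ÷ 300 → quotient 1, remainder 259
300 ÷ 259 → quotient 1, remainder 41
259 ÷ 41 → quotient 6, remainder 13
41 ÷ 13 → quotient 3, remainder 2
13 ÷ 2 → quotient 6, remainder 1
2 ÷ 1 → quotient 2, remainder 0

[-7; 2, 1, 1, 6, 3, 6, 2]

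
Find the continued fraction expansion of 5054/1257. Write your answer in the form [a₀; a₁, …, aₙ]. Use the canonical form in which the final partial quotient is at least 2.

[4; 48, 2, 1, 8]

Repeatedly divide and take the remainder:
5054 ÷ 1257 → quotient 4, remainder 26
1257 ÷ 26 → quotient 48, remainder 9
26 ÷ 9 → quotient 2, remainder 8
9 ÷ 8 → quotient 1, remainder 1
8 ÷ 1 → quotient 8, remainder 0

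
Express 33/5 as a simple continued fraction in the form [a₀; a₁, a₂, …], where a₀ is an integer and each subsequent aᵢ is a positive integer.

⌊33/5⌋ = 6, remainder 3
⌊5/3⌋ = 1, remainder 2
⌊3/2⌋ = 1, remainder 1
⌊2/1⌋ = 2, remainder 0

[6; 1, 1, 2]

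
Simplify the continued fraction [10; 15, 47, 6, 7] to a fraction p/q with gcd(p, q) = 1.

a_0 = 10: 10/1
a_1 = 15: 151/15
a_2 = 47: 7107/706
a_3 = 6: 42793/4251
a_4 = 7: 306658/30463

306658/30463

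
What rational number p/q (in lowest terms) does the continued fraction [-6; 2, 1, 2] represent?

Collapse the nested fraction from the inside out:
Start with 2.
1 + 1/(2/1) = 1 + 1/2 = 3/2
2 + 1/(3/2) = 2 + 2/3 = 8/3
-6 + 1/(8/3) = -6 + 3/8 = -45/8

-45/8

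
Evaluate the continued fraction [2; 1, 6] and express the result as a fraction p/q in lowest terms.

20/7

a_0 = 2: 2/1
a_1 = 1: 3/1
a_2 = 6: 20/7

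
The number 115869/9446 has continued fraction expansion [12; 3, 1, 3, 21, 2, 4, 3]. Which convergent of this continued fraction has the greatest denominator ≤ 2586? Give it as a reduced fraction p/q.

a_0 = 12: 12/1  (≤ bound)
a_1 = 3: 37/3  (≤ bound)
a_2 = 1: 49/4  (≤ bound)
a_3 = 3: 184/15  (≤ bound)
a_4 = 21: 3913/319  (≤ bound)
a_5 = 2: 8010/653  (≤ bound)
a_6 = 4: 35953/2931  (> 2586, stop)

8010/653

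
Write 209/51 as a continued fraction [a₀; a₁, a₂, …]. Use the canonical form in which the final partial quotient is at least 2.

⌊209/51⌋ = 4, remainder 5
⌊51/5⌋ = 10, remainder 1
⌊5/1⌋ = 5, remainder 0

[4; 10, 5]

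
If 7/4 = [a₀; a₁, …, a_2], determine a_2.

3

Run the Euclidean algorithm, recording each quotient:
7 = 1·4 + 3, so a_0 = 1
4 = 1·3 + 1, so a_1 = 1
3 = 3·1 + 0, so a_2 = 3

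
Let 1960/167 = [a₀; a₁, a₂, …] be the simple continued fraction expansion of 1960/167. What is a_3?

1

Apply division with remainder until the remainder is 0:
⌊1960/167⌋ = 11, remainder 123
⌊167/123⌋ = 1, remainder 44
⌊123/44⌋ = 2, remainder 35
⌊44/35⌋ = 1, remainder 9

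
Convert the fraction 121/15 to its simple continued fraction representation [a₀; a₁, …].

121 ÷ 15 → quotient 8, remainder 1
15 ÷ 1 → quotient 15, remainder 0

[8; 15]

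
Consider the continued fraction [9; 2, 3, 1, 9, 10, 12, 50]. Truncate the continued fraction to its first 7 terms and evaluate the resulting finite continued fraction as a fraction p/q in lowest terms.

Starting at the tail and folding back:
Start with 12.
10 + 1/(12/1) = 10 + 1/12 = 121/12
9 + 1/(121/12) = 9 + 12/121 = 1101/121
1 + 1/(1101/121) = 1 + 121/1101 = 1222/1101
3 + 1/(1222/1101) = 3 + 1101/1222 = 4767/1222
2 + 1/(4767/1222) = 2 + 1222/4767 = 10756/4767
9 + 1/(10756/4767) = 9 + 4767/10756 = 101571/10756

101571/10756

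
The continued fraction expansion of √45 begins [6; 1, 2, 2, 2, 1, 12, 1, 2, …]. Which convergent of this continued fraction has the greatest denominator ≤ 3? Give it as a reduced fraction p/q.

20/3

a_0 = 6: 6/1  (≤ bound)
a_1 = 1: 7/1  (≤ bound)
a_2 = 2: 20/3  (≤ bound)
a_3 = 2: 47/7  (> 3, stop)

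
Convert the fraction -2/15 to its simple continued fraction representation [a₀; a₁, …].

[-1; 1, 6, 2]

⌊-2/15⌋ = -1, remainder 13
⌊15/13⌋ = 1, remainder 2
⌊13/2⌋ = 6, remainder 1
⌊2/1⌋ = 2, remainder 0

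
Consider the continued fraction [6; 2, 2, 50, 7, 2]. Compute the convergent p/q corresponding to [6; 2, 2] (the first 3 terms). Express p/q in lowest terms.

32/5

a_0 = 6: 6/1
a_1 = 2: 13/2
a_2 = 2: 32/5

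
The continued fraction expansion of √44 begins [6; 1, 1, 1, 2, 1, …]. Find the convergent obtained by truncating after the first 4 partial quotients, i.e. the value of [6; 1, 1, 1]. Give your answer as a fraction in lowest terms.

20/3

Start with 1.
1 + 1/(1/1) = 1 + 1/1 = 2/1
1 + 1/(2/1) = 1 + 1/2 = 3/2
6 + 1/(3/2) = 6 + 2/3 = 20/3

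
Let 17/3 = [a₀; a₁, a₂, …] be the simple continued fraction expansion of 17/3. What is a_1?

⌊17/3⌋ = 5, remainder 2
⌊3/2⌋ = 1, remainder 1

1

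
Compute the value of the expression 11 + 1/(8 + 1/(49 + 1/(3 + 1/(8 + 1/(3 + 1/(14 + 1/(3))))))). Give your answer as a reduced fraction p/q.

Compute successive convergents:
a_0 = 11: 11/1
a_1 = 8: 89/8
a_2 = 49: 4372/393
a_3 = 3: 13205/1187
a_4 = 8: 110012/9889
a_5 = 3: 343241/30854
a_6 = 14: 4915386/441845
a_7 = 3: 15089399/1356389

15089399/1356389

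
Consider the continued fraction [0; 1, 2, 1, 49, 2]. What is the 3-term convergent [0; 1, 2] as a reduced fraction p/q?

Compute successive convergents:
a_0 = 0: 0/1
a_1 = 1: 1/1
a_2 = 2: 2/3

2/3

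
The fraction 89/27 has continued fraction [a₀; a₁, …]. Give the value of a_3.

89 = 3·27 + 8, so a_0 = 3
27 = 3·8 + 3, so a_1 = 3
8 = 2·3 + 2, so a_2 = 2
3 = 1·2 + 1, so a_3 = 1

1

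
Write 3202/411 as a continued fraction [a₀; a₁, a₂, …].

Repeatedly divide and take the remainder:
⌊3202/411⌋ = 7, remainder 325
⌊411/325⌋ = 1, remainder 86
⌊325/86⌋ = 3, remainder 67
⌊86/67⌋ = 1, remainder 19
⌊67/19⌋ = 3, remainder 10
⌊19/10⌋ = 1, remainder 9
⌊10/9⌋ = 1, remainder 1
⌊9/1⌋ = 9, remainder 0

[7; 1, 3, 1, 3, 1, 1, 9]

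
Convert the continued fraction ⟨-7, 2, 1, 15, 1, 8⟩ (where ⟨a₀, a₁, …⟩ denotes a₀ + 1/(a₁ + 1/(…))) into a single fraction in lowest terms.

-2977/447

Start with 8.
1 + 1/(8/1) = 1 + 1/8 = 9/8
15 + 1/(9/8) = 15 + 8/9 = 143/9
1 + 1/(143/9) = 1 + 9/143 = 152/143
2 + 1/(152/143) = 2 + 143/152 = 447/152
-7 + 1/(447/152) = -7 + 152/447 = -2977/447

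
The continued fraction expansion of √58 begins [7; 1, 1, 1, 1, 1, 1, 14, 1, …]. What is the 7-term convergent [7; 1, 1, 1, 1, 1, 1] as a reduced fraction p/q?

99/13

Starting at the tail and folding back:
Start with 1.
1 + 1/(1/1) = 1 + 1/1 = 2/1
1 + 1/(2/1) = 1 + 1/2 = 3/2
1 + 1/(3/2) = 1 + 2/3 = 5/3
1 + 1/(5/3) = 1 + 3/5 = 8/5
1 + 1/(8/5) = 1 + 5/8 = 13/8
7 + 1/(13/8) = 7 + 8/13 = 99/13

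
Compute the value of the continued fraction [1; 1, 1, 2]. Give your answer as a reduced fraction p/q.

8/5

Work from the innermost term outward:
Start with 2.
1 + 1/(2/1) = 1 + 1/2 = 3/2
1 + 1/(3/2) = 1 + 2/3 = 5/3
1 + 1/(5/3) = 1 + 3/5 = 8/5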